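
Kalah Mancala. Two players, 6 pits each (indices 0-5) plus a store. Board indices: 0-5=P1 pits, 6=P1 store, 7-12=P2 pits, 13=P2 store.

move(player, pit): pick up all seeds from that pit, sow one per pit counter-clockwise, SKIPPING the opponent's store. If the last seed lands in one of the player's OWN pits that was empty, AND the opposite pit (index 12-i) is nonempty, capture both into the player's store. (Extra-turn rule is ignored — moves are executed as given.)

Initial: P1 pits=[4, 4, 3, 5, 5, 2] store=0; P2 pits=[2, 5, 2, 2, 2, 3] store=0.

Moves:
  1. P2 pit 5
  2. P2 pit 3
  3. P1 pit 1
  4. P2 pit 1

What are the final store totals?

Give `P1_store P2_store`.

Answer: 1 8

Derivation:
Move 1: P2 pit5 -> P1=[5,5,3,5,5,2](0) P2=[2,5,2,2,2,0](1)
Move 2: P2 pit3 -> P1=[0,5,3,5,5,2](0) P2=[2,5,2,0,3,0](7)
Move 3: P1 pit1 -> P1=[0,0,4,6,6,3](1) P2=[2,5,2,0,3,0](7)
Move 4: P2 pit1 -> P1=[0,0,4,6,6,3](1) P2=[2,0,3,1,4,1](8)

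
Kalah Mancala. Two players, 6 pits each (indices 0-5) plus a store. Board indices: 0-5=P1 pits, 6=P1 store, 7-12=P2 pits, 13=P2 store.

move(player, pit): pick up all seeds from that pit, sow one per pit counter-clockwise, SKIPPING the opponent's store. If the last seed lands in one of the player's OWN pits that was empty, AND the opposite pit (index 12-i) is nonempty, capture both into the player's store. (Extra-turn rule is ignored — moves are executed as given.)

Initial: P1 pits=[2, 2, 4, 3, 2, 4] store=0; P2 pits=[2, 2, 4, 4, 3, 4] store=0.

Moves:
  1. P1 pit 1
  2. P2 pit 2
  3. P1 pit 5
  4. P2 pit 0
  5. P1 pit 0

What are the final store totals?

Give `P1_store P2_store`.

Answer: 1 1

Derivation:
Move 1: P1 pit1 -> P1=[2,0,5,4,2,4](0) P2=[2,2,4,4,3,4](0)
Move 2: P2 pit2 -> P1=[2,0,5,4,2,4](0) P2=[2,2,0,5,4,5](1)
Move 3: P1 pit5 -> P1=[2,0,5,4,2,0](1) P2=[3,3,1,5,4,5](1)
Move 4: P2 pit0 -> P1=[2,0,5,4,2,0](1) P2=[0,4,2,6,4,5](1)
Move 5: P1 pit0 -> P1=[0,1,6,4,2,0](1) P2=[0,4,2,6,4,5](1)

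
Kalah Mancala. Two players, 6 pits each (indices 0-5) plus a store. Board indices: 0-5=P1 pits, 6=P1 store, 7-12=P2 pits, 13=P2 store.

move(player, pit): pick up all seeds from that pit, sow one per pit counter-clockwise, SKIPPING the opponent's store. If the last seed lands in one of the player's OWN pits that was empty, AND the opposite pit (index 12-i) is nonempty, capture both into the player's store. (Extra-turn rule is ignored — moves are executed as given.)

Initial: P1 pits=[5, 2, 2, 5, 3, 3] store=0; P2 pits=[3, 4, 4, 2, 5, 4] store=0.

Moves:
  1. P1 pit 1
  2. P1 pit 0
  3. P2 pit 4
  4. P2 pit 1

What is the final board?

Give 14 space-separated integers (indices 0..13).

Answer: 1 2 5 7 4 4 0 3 0 5 3 1 6 1

Derivation:
Move 1: P1 pit1 -> P1=[5,0,3,6,3,3](0) P2=[3,4,4,2,5,4](0)
Move 2: P1 pit0 -> P1=[0,1,4,7,4,4](0) P2=[3,4,4,2,5,4](0)
Move 3: P2 pit4 -> P1=[1,2,5,7,4,4](0) P2=[3,4,4,2,0,5](1)
Move 4: P2 pit1 -> P1=[1,2,5,7,4,4](0) P2=[3,0,5,3,1,6](1)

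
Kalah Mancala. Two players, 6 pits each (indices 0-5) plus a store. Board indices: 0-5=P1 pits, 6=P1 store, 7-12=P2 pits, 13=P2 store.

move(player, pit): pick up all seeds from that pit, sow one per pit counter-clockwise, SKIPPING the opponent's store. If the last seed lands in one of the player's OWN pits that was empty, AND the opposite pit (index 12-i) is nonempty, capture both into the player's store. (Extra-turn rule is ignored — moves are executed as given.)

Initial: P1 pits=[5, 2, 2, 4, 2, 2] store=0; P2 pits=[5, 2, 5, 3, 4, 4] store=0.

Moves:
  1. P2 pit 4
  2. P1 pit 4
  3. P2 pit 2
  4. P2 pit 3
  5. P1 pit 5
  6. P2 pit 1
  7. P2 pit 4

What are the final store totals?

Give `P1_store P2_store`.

Answer: 2 4

Derivation:
Move 1: P2 pit4 -> P1=[6,3,2,4,2,2](0) P2=[5,2,5,3,0,5](1)
Move 2: P1 pit4 -> P1=[6,3,2,4,0,3](1) P2=[5,2,5,3,0,5](1)
Move 3: P2 pit2 -> P1=[7,3,2,4,0,3](1) P2=[5,2,0,4,1,6](2)
Move 4: P2 pit3 -> P1=[8,3,2,4,0,3](1) P2=[5,2,0,0,2,7](3)
Move 5: P1 pit5 -> P1=[8,3,2,4,0,0](2) P2=[6,3,0,0,2,7](3)
Move 6: P2 pit1 -> P1=[8,3,2,4,0,0](2) P2=[6,0,1,1,3,7](3)
Move 7: P2 pit4 -> P1=[9,3,2,4,0,0](2) P2=[6,0,1,1,0,8](4)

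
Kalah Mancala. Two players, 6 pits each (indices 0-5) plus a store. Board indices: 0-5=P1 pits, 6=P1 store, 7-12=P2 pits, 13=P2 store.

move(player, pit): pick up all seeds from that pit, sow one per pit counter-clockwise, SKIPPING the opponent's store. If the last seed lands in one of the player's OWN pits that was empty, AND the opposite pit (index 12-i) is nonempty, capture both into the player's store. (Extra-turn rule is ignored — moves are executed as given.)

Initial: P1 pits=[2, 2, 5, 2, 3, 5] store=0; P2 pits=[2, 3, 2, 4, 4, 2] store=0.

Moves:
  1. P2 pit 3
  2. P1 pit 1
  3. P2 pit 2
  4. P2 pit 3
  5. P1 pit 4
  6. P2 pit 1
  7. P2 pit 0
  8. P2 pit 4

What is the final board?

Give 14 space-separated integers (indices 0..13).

Answer: 4 1 7 4 1 7 1 0 1 2 2 0 4 2

Derivation:
Move 1: P2 pit3 -> P1=[3,2,5,2,3,5](0) P2=[2,3,2,0,5,3](1)
Move 2: P1 pit1 -> P1=[3,0,6,3,3,5](0) P2=[2,3,2,0,5,3](1)
Move 3: P2 pit2 -> P1=[3,0,6,3,3,5](0) P2=[2,3,0,1,6,3](1)
Move 4: P2 pit3 -> P1=[3,0,6,3,3,5](0) P2=[2,3,0,0,7,3](1)
Move 5: P1 pit4 -> P1=[3,0,6,3,0,6](1) P2=[3,3,0,0,7,3](1)
Move 6: P2 pit1 -> P1=[3,0,6,3,0,6](1) P2=[3,0,1,1,8,3](1)
Move 7: P2 pit0 -> P1=[3,0,6,3,0,6](1) P2=[0,1,2,2,8,3](1)
Move 8: P2 pit4 -> P1=[4,1,7,4,1,7](1) P2=[0,1,2,2,0,4](2)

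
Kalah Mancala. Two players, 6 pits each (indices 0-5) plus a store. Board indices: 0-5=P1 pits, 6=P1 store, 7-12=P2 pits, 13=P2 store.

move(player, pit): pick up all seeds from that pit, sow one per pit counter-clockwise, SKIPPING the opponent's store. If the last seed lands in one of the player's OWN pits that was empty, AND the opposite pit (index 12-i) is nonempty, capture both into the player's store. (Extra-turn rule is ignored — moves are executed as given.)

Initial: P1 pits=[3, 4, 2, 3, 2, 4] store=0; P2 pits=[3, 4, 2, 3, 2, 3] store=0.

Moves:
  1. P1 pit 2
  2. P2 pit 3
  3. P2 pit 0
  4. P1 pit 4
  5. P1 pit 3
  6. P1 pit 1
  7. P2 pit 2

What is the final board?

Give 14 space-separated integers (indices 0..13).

Move 1: P1 pit2 -> P1=[3,4,0,4,3,4](0) P2=[3,4,2,3,2,3](0)
Move 2: P2 pit3 -> P1=[3,4,0,4,3,4](0) P2=[3,4,2,0,3,4](1)
Move 3: P2 pit0 -> P1=[3,4,0,4,3,4](0) P2=[0,5,3,1,3,4](1)
Move 4: P1 pit4 -> P1=[3,4,0,4,0,5](1) P2=[1,5,3,1,3,4](1)
Move 5: P1 pit3 -> P1=[3,4,0,0,1,6](2) P2=[2,5,3,1,3,4](1)
Move 6: P1 pit1 -> P1=[3,0,1,1,2,7](2) P2=[2,5,3,1,3,4](1)
Move 7: P2 pit2 -> P1=[3,0,1,1,2,7](2) P2=[2,5,0,2,4,5](1)

Answer: 3 0 1 1 2 7 2 2 5 0 2 4 5 1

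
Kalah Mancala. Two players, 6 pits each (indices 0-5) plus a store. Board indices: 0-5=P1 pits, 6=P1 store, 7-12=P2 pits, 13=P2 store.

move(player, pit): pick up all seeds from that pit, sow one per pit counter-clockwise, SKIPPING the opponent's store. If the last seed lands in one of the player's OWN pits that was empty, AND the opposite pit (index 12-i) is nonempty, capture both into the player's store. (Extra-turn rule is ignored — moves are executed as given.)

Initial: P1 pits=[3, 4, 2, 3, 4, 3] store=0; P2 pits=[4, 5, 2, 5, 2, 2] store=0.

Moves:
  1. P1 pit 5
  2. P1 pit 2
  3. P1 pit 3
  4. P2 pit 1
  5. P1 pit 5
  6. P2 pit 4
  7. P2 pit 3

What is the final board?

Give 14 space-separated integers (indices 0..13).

Move 1: P1 pit5 -> P1=[3,4,2,3,4,0](1) P2=[5,6,2,5,2,2](0)
Move 2: P1 pit2 -> P1=[3,4,0,4,5,0](1) P2=[5,6,2,5,2,2](0)
Move 3: P1 pit3 -> P1=[3,4,0,0,6,1](2) P2=[6,6,2,5,2,2](0)
Move 4: P2 pit1 -> P1=[4,4,0,0,6,1](2) P2=[6,0,3,6,3,3](1)
Move 5: P1 pit5 -> P1=[4,4,0,0,6,0](3) P2=[6,0,3,6,3,3](1)
Move 6: P2 pit4 -> P1=[5,4,0,0,6,0](3) P2=[6,0,3,6,0,4](2)
Move 7: P2 pit3 -> P1=[6,5,1,0,6,0](3) P2=[6,0,3,0,1,5](3)

Answer: 6 5 1 0 6 0 3 6 0 3 0 1 5 3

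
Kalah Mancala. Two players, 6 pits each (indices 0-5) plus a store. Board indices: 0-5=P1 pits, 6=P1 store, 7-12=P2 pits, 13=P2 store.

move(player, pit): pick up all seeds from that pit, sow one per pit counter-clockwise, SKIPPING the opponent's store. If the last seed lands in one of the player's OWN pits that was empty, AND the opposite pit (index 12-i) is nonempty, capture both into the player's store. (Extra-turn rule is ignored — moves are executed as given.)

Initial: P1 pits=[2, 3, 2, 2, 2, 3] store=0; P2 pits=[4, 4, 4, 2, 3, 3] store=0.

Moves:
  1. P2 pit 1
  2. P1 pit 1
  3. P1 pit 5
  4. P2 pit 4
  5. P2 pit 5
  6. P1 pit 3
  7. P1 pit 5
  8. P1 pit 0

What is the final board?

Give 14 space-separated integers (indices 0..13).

Answer: 0 3 5 1 5 0 3 6 1 5 3 0 0 2

Derivation:
Move 1: P2 pit1 -> P1=[2,3,2,2,2,3](0) P2=[4,0,5,3,4,4](0)
Move 2: P1 pit1 -> P1=[2,0,3,3,3,3](0) P2=[4,0,5,3,4,4](0)
Move 3: P1 pit5 -> P1=[2,0,3,3,3,0](1) P2=[5,1,5,3,4,4](0)
Move 4: P2 pit4 -> P1=[3,1,3,3,3,0](1) P2=[5,1,5,3,0,5](1)
Move 5: P2 pit5 -> P1=[4,2,4,4,3,0](1) P2=[5,1,5,3,0,0](2)
Move 6: P1 pit3 -> P1=[4,2,4,0,4,1](2) P2=[6,1,5,3,0,0](2)
Move 7: P1 pit5 -> P1=[4,2,4,0,4,0](3) P2=[6,1,5,3,0,0](2)
Move 8: P1 pit0 -> P1=[0,3,5,1,5,0](3) P2=[6,1,5,3,0,0](2)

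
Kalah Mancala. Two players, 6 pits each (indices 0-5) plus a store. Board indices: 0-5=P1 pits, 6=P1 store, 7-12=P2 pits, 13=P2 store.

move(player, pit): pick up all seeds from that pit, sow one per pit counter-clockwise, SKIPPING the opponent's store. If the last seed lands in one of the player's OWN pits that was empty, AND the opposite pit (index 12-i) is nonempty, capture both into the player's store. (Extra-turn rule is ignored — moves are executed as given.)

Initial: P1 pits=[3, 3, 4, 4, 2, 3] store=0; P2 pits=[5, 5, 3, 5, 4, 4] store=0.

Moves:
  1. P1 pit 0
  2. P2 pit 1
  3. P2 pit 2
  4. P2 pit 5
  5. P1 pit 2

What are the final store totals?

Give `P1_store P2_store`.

Answer: 1 3

Derivation:
Move 1: P1 pit0 -> P1=[0,4,5,5,2,3](0) P2=[5,5,3,5,4,4](0)
Move 2: P2 pit1 -> P1=[0,4,5,5,2,3](0) P2=[5,0,4,6,5,5](1)
Move 3: P2 pit2 -> P1=[0,4,5,5,2,3](0) P2=[5,0,0,7,6,6](2)
Move 4: P2 pit5 -> P1=[1,5,6,6,3,3](0) P2=[5,0,0,7,6,0](3)
Move 5: P1 pit2 -> P1=[1,5,0,7,4,4](1) P2=[6,1,0,7,6,0](3)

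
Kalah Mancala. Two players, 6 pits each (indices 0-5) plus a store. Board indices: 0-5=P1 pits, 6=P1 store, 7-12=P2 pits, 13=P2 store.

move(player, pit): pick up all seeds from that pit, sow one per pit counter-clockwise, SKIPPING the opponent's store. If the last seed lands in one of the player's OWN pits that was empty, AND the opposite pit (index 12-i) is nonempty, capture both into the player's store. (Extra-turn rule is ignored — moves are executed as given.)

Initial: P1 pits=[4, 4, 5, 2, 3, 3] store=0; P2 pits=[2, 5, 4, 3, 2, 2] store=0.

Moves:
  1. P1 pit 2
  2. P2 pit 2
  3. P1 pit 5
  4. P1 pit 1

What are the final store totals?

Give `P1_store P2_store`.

Move 1: P1 pit2 -> P1=[4,4,0,3,4,4](1) P2=[3,5,4,3,2,2](0)
Move 2: P2 pit2 -> P1=[4,4,0,3,4,4](1) P2=[3,5,0,4,3,3](1)
Move 3: P1 pit5 -> P1=[4,4,0,3,4,0](2) P2=[4,6,1,4,3,3](1)
Move 4: P1 pit1 -> P1=[4,0,1,4,5,0](7) P2=[0,6,1,4,3,3](1)

Answer: 7 1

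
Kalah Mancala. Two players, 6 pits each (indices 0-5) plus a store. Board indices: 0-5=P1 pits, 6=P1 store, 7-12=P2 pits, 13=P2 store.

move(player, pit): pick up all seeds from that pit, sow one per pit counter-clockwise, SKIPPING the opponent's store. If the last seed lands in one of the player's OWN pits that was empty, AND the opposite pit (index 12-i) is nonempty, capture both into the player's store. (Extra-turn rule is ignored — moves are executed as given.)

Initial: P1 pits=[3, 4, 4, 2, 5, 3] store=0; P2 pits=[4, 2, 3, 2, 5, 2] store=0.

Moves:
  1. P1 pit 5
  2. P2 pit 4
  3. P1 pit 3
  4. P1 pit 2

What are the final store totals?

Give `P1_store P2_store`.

Move 1: P1 pit5 -> P1=[3,4,4,2,5,0](1) P2=[5,3,3,2,5,2](0)
Move 2: P2 pit4 -> P1=[4,5,5,2,5,0](1) P2=[5,3,3,2,0,3](1)
Move 3: P1 pit3 -> P1=[4,5,5,0,6,0](7) P2=[0,3,3,2,0,3](1)
Move 4: P1 pit2 -> P1=[4,5,0,1,7,1](8) P2=[1,3,3,2,0,3](1)

Answer: 8 1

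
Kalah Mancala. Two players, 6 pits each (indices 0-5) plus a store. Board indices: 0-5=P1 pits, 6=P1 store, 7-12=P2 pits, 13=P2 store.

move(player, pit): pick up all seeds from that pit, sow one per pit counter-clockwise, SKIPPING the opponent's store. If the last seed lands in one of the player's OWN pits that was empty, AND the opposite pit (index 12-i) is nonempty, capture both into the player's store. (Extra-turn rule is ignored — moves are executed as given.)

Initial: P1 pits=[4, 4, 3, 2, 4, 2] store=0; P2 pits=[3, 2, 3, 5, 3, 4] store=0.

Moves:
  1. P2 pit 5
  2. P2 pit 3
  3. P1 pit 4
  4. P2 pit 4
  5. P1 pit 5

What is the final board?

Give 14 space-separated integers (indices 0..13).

Move 1: P2 pit5 -> P1=[5,5,4,2,4,2](0) P2=[3,2,3,5,3,0](1)
Move 2: P2 pit3 -> P1=[6,6,4,2,4,2](0) P2=[3,2,3,0,4,1](2)
Move 3: P1 pit4 -> P1=[6,6,4,2,0,3](1) P2=[4,3,3,0,4,1](2)
Move 4: P2 pit4 -> P1=[7,7,4,2,0,3](1) P2=[4,3,3,0,0,2](3)
Move 5: P1 pit5 -> P1=[7,7,4,2,0,0](2) P2=[5,4,3,0,0,2](3)

Answer: 7 7 4 2 0 0 2 5 4 3 0 0 2 3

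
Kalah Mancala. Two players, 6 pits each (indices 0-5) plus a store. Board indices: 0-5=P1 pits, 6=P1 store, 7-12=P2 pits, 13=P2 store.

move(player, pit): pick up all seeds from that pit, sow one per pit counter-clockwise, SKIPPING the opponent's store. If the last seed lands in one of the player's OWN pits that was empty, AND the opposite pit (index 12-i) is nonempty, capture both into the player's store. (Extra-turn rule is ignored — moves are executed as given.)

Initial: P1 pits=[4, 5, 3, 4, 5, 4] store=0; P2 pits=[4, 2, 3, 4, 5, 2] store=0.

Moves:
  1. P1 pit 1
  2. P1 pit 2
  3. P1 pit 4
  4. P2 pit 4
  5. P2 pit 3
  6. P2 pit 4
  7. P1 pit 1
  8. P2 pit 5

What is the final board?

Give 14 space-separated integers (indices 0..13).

Move 1: P1 pit1 -> P1=[4,0,4,5,6,5](1) P2=[4,2,3,4,5,2](0)
Move 2: P1 pit2 -> P1=[4,0,0,6,7,6](2) P2=[4,2,3,4,5,2](0)
Move 3: P1 pit4 -> P1=[4,0,0,6,0,7](3) P2=[5,3,4,5,6,2](0)
Move 4: P2 pit4 -> P1=[5,1,1,7,0,7](3) P2=[5,3,4,5,0,3](1)
Move 5: P2 pit3 -> P1=[6,2,1,7,0,7](3) P2=[5,3,4,0,1,4](2)
Move 6: P2 pit4 -> P1=[6,2,1,7,0,7](3) P2=[5,3,4,0,0,5](2)
Move 7: P1 pit1 -> P1=[6,0,2,8,0,7](3) P2=[5,3,4,0,0,5](2)
Move 8: P2 pit5 -> P1=[7,1,3,9,0,7](3) P2=[5,3,4,0,0,0](3)

Answer: 7 1 3 9 0 7 3 5 3 4 0 0 0 3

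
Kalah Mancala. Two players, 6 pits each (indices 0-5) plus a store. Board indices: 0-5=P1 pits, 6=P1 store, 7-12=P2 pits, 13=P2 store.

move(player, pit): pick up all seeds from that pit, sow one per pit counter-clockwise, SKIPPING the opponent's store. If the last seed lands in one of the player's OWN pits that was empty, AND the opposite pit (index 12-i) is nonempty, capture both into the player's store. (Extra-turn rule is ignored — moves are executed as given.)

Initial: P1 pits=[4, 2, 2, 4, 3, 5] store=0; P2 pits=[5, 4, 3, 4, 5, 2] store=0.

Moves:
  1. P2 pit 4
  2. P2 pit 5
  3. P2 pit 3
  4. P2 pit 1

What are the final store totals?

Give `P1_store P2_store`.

Move 1: P2 pit4 -> P1=[5,3,3,4,3,5](0) P2=[5,4,3,4,0,3](1)
Move 2: P2 pit5 -> P1=[6,4,3,4,3,5](0) P2=[5,4,3,4,0,0](2)
Move 3: P2 pit3 -> P1=[7,4,3,4,3,5](0) P2=[5,4,3,0,1,1](3)
Move 4: P2 pit1 -> P1=[7,4,3,4,3,5](0) P2=[5,0,4,1,2,2](3)

Answer: 0 3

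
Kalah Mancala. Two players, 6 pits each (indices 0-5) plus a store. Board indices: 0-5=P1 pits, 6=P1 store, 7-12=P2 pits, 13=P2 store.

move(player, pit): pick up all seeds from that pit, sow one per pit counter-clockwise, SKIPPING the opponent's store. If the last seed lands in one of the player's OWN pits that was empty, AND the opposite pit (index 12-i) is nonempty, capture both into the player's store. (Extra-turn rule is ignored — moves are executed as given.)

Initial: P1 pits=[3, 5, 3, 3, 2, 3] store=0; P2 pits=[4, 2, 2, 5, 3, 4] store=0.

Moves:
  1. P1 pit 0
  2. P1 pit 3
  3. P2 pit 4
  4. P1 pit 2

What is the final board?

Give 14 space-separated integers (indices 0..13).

Answer: 1 6 0 1 4 5 2 5 2 2 5 0 5 1

Derivation:
Move 1: P1 pit0 -> P1=[0,6,4,4,2,3](0) P2=[4,2,2,5,3,4](0)
Move 2: P1 pit3 -> P1=[0,6,4,0,3,4](1) P2=[5,2,2,5,3,4](0)
Move 3: P2 pit4 -> P1=[1,6,4,0,3,4](1) P2=[5,2,2,5,0,5](1)
Move 4: P1 pit2 -> P1=[1,6,0,1,4,5](2) P2=[5,2,2,5,0,5](1)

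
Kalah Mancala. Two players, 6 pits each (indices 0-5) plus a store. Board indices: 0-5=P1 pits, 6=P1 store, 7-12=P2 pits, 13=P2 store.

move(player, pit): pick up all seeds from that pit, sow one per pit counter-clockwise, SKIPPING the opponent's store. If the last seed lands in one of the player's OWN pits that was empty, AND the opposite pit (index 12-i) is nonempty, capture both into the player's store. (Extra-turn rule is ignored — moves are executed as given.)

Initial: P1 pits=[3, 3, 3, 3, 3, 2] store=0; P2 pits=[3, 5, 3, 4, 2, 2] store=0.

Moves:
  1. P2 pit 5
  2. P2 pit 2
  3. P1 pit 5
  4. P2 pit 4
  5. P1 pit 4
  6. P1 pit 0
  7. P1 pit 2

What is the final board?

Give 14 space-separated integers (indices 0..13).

Answer: 0 4 0 4 1 2 2 5 5 0 5 0 1 7

Derivation:
Move 1: P2 pit5 -> P1=[4,3,3,3,3,2](0) P2=[3,5,3,4,2,0](1)
Move 2: P2 pit2 -> P1=[0,3,3,3,3,2](0) P2=[3,5,0,5,3,0](6)
Move 3: P1 pit5 -> P1=[0,3,3,3,3,0](1) P2=[4,5,0,5,3,0](6)
Move 4: P2 pit4 -> P1=[1,3,3,3,3,0](1) P2=[4,5,0,5,0,1](7)
Move 5: P1 pit4 -> P1=[1,3,3,3,0,1](2) P2=[5,5,0,5,0,1](7)
Move 6: P1 pit0 -> P1=[0,4,3,3,0,1](2) P2=[5,5,0,5,0,1](7)
Move 7: P1 pit2 -> P1=[0,4,0,4,1,2](2) P2=[5,5,0,5,0,1](7)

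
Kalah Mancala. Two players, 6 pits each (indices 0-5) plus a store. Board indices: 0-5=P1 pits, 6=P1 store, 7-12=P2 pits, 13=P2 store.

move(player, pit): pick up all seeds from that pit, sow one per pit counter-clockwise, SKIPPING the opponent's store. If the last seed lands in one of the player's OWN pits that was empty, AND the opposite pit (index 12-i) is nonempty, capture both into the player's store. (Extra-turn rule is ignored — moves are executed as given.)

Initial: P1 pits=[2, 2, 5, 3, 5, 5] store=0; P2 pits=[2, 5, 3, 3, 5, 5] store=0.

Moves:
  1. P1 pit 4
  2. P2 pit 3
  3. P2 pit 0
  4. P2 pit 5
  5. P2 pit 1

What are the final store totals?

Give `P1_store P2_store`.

Answer: 1 9

Derivation:
Move 1: P1 pit4 -> P1=[2,2,5,3,0,6](1) P2=[3,6,4,3,5,5](0)
Move 2: P2 pit3 -> P1=[2,2,5,3,0,6](1) P2=[3,6,4,0,6,6](1)
Move 3: P2 pit0 -> P1=[2,2,0,3,0,6](1) P2=[0,7,5,0,6,6](7)
Move 4: P2 pit5 -> P1=[3,3,1,4,1,6](1) P2=[0,7,5,0,6,0](8)
Move 5: P2 pit1 -> P1=[4,4,1,4,1,6](1) P2=[0,0,6,1,7,1](9)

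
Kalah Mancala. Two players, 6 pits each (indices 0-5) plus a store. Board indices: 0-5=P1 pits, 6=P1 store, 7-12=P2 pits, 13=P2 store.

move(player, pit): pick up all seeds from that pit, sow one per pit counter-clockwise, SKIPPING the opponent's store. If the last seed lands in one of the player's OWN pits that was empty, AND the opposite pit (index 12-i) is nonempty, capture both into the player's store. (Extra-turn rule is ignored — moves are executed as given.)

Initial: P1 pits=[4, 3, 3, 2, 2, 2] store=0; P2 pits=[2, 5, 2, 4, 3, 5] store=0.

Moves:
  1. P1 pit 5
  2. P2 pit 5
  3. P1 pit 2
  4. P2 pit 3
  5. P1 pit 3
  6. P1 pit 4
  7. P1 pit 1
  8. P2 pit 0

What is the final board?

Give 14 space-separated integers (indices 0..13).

Answer: 6 0 1 1 1 4 4 0 7 3 1 5 2 2

Derivation:
Move 1: P1 pit5 -> P1=[4,3,3,2,2,0](1) P2=[3,5,2,4,3,5](0)
Move 2: P2 pit5 -> P1=[5,4,4,3,2,0](1) P2=[3,5,2,4,3,0](1)
Move 3: P1 pit2 -> P1=[5,4,0,4,3,1](2) P2=[3,5,2,4,3,0](1)
Move 4: P2 pit3 -> P1=[6,4,0,4,3,1](2) P2=[3,5,2,0,4,1](2)
Move 5: P1 pit3 -> P1=[6,4,0,0,4,2](3) P2=[4,5,2,0,4,1](2)
Move 6: P1 pit4 -> P1=[6,4,0,0,0,3](4) P2=[5,6,2,0,4,1](2)
Move 7: P1 pit1 -> P1=[6,0,1,1,1,4](4) P2=[5,6,2,0,4,1](2)
Move 8: P2 pit0 -> P1=[6,0,1,1,1,4](4) P2=[0,7,3,1,5,2](2)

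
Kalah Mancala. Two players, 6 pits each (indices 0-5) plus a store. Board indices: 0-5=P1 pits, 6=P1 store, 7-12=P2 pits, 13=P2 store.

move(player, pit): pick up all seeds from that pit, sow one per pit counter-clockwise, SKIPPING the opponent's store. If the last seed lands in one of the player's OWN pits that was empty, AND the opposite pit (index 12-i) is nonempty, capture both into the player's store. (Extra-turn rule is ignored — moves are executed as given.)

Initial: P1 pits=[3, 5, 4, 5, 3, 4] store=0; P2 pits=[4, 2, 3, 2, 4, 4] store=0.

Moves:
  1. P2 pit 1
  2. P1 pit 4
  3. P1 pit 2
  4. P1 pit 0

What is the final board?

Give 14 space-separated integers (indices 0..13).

Move 1: P2 pit1 -> P1=[3,5,4,5,3,4](0) P2=[4,0,4,3,4,4](0)
Move 2: P1 pit4 -> P1=[3,5,4,5,0,5](1) P2=[5,0,4,3,4,4](0)
Move 3: P1 pit2 -> P1=[3,5,0,6,1,6](2) P2=[5,0,4,3,4,4](0)
Move 4: P1 pit0 -> P1=[0,6,1,7,1,6](2) P2=[5,0,4,3,4,4](0)

Answer: 0 6 1 7 1 6 2 5 0 4 3 4 4 0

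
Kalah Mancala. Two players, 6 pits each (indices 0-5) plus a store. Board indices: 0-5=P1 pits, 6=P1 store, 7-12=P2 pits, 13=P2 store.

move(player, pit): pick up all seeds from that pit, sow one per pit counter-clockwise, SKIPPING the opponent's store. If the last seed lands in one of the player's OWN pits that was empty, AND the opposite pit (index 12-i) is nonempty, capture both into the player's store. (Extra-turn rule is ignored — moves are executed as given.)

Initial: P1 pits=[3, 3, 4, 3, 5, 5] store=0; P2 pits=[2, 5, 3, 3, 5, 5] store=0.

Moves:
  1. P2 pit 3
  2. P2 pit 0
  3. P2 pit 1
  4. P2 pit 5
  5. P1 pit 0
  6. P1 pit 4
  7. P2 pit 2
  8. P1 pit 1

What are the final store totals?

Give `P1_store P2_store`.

Answer: 2 4

Derivation:
Move 1: P2 pit3 -> P1=[3,3,4,3,5,5](0) P2=[2,5,3,0,6,6](1)
Move 2: P2 pit0 -> P1=[3,3,4,3,5,5](0) P2=[0,6,4,0,6,6](1)
Move 3: P2 pit1 -> P1=[4,3,4,3,5,5](0) P2=[0,0,5,1,7,7](2)
Move 4: P2 pit5 -> P1=[5,4,5,4,6,6](0) P2=[0,0,5,1,7,0](3)
Move 5: P1 pit0 -> P1=[0,5,6,5,7,7](0) P2=[0,0,5,1,7,0](3)
Move 6: P1 pit4 -> P1=[0,5,6,5,0,8](1) P2=[1,1,6,2,8,0](3)
Move 7: P2 pit2 -> P1=[1,6,6,5,0,8](1) P2=[1,1,0,3,9,1](4)
Move 8: P1 pit1 -> P1=[1,0,7,6,1,9](2) P2=[2,1,0,3,9,1](4)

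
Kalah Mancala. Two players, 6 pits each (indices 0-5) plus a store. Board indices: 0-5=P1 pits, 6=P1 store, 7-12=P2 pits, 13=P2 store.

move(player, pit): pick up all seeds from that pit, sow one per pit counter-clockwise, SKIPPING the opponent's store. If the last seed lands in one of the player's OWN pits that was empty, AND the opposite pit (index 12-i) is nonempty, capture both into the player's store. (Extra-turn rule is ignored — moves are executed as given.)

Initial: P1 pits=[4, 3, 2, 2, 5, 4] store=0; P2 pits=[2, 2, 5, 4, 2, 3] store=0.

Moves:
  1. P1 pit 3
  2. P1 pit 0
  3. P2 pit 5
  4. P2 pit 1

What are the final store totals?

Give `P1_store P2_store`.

Move 1: P1 pit3 -> P1=[4,3,2,0,6,5](0) P2=[2,2,5,4,2,3](0)
Move 2: P1 pit0 -> P1=[0,4,3,1,7,5](0) P2=[2,2,5,4,2,3](0)
Move 3: P2 pit5 -> P1=[1,5,3,1,7,5](0) P2=[2,2,5,4,2,0](1)
Move 4: P2 pit1 -> P1=[1,5,3,1,7,5](0) P2=[2,0,6,5,2,0](1)

Answer: 0 1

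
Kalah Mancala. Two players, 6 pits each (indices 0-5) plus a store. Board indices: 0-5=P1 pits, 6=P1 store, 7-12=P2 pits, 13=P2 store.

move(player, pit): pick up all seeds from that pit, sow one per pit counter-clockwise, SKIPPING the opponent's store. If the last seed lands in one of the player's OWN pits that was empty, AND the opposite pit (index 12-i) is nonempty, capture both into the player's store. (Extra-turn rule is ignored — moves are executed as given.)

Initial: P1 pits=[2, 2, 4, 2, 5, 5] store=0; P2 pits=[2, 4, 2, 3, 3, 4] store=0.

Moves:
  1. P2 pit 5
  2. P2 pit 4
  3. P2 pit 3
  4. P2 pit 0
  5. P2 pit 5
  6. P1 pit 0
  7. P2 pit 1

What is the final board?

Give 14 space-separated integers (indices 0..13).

Move 1: P2 pit5 -> P1=[3,3,5,2,5,5](0) P2=[2,4,2,3,3,0](1)
Move 2: P2 pit4 -> P1=[4,3,5,2,5,5](0) P2=[2,4,2,3,0,1](2)
Move 3: P2 pit3 -> P1=[4,3,5,2,5,5](0) P2=[2,4,2,0,1,2](3)
Move 4: P2 pit0 -> P1=[4,3,5,2,5,5](0) P2=[0,5,3,0,1,2](3)
Move 5: P2 pit5 -> P1=[5,3,5,2,5,5](0) P2=[0,5,3,0,1,0](4)
Move 6: P1 pit0 -> P1=[0,4,6,3,6,6](0) P2=[0,5,3,0,1,0](4)
Move 7: P2 pit1 -> P1=[0,4,6,3,6,6](0) P2=[0,0,4,1,2,1](5)

Answer: 0 4 6 3 6 6 0 0 0 4 1 2 1 5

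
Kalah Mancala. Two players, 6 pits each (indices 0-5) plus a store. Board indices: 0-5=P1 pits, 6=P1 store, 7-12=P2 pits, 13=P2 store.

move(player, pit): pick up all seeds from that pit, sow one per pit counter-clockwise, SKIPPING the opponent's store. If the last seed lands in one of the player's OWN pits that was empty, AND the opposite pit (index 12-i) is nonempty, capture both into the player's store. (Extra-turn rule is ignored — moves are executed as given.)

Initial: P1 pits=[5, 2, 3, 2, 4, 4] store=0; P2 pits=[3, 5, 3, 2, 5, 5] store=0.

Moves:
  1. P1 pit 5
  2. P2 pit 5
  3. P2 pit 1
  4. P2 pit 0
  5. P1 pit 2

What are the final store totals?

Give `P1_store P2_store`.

Answer: 2 2

Derivation:
Move 1: P1 pit5 -> P1=[5,2,3,2,4,0](1) P2=[4,6,4,2,5,5](0)
Move 2: P2 pit5 -> P1=[6,3,4,3,4,0](1) P2=[4,6,4,2,5,0](1)
Move 3: P2 pit1 -> P1=[7,3,4,3,4,0](1) P2=[4,0,5,3,6,1](2)
Move 4: P2 pit0 -> P1=[7,3,4,3,4,0](1) P2=[0,1,6,4,7,1](2)
Move 5: P1 pit2 -> P1=[7,3,0,4,5,1](2) P2=[0,1,6,4,7,1](2)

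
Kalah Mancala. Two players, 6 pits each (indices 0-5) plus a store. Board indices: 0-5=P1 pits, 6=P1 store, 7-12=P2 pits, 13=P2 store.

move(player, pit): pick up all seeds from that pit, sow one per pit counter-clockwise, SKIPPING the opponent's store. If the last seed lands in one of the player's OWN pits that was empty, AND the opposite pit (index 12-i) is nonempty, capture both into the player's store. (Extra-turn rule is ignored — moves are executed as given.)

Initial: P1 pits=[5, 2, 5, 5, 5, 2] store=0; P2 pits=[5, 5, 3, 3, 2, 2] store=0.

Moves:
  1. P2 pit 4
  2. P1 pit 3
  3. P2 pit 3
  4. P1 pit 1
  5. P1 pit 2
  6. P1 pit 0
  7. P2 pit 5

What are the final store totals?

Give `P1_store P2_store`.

Move 1: P2 pit4 -> P1=[5,2,5,5,5,2](0) P2=[5,5,3,3,0,3](1)
Move 2: P1 pit3 -> P1=[5,2,5,0,6,3](1) P2=[6,6,3,3,0,3](1)
Move 3: P2 pit3 -> P1=[5,2,5,0,6,3](1) P2=[6,6,3,0,1,4](2)
Move 4: P1 pit1 -> P1=[5,0,6,0,6,3](5) P2=[6,6,0,0,1,4](2)
Move 5: P1 pit2 -> P1=[5,0,0,1,7,4](6) P2=[7,7,0,0,1,4](2)
Move 6: P1 pit0 -> P1=[0,1,1,2,8,5](6) P2=[7,7,0,0,1,4](2)
Move 7: P2 pit5 -> P1=[1,2,2,2,8,5](6) P2=[7,7,0,0,1,0](3)

Answer: 6 3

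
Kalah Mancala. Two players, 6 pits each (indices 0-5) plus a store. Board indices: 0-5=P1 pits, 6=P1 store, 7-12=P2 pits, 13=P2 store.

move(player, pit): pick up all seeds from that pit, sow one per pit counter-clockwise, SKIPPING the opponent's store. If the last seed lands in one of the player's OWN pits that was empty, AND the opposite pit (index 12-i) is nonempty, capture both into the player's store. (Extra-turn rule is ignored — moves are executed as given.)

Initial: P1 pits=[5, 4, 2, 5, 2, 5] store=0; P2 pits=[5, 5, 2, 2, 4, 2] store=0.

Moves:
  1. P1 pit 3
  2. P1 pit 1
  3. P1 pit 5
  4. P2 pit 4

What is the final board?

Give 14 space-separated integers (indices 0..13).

Answer: 6 1 4 1 4 0 2 7 7 3 3 0 4 1

Derivation:
Move 1: P1 pit3 -> P1=[5,4,2,0,3,6](1) P2=[6,6,2,2,4,2](0)
Move 2: P1 pit1 -> P1=[5,0,3,1,4,7](1) P2=[6,6,2,2,4,2](0)
Move 3: P1 pit5 -> P1=[5,0,3,1,4,0](2) P2=[7,7,3,3,5,3](0)
Move 4: P2 pit4 -> P1=[6,1,4,1,4,0](2) P2=[7,7,3,3,0,4](1)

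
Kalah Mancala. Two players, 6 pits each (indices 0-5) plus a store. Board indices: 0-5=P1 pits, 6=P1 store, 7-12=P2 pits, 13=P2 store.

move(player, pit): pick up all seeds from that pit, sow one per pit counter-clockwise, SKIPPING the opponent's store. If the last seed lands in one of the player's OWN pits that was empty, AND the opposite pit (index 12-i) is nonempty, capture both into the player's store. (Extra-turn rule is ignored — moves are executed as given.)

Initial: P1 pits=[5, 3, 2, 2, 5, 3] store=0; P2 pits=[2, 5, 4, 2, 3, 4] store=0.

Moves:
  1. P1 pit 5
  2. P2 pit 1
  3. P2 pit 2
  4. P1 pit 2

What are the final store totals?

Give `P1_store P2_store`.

Move 1: P1 pit5 -> P1=[5,3,2,2,5,0](1) P2=[3,6,4,2,3,4](0)
Move 2: P2 pit1 -> P1=[6,3,2,2,5,0](1) P2=[3,0,5,3,4,5](1)
Move 3: P2 pit2 -> P1=[7,3,2,2,5,0](1) P2=[3,0,0,4,5,6](2)
Move 4: P1 pit2 -> P1=[7,3,0,3,6,0](1) P2=[3,0,0,4,5,6](2)

Answer: 1 2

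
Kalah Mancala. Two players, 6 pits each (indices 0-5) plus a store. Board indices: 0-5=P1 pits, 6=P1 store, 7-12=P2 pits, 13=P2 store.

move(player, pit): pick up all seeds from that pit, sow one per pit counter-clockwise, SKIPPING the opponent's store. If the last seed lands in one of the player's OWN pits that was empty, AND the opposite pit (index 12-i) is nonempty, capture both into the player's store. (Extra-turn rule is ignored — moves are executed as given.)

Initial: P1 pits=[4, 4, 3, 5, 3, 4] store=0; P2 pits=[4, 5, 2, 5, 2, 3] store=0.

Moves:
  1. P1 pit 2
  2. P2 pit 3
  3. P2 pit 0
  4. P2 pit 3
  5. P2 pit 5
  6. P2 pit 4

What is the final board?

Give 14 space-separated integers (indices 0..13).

Move 1: P1 pit2 -> P1=[4,4,0,6,4,5](0) P2=[4,5,2,5,2,3](0)
Move 2: P2 pit3 -> P1=[5,5,0,6,4,5](0) P2=[4,5,2,0,3,4](1)
Move 3: P2 pit0 -> P1=[5,5,0,6,4,5](0) P2=[0,6,3,1,4,4](1)
Move 4: P2 pit3 -> P1=[5,5,0,6,4,5](0) P2=[0,6,3,0,5,4](1)
Move 5: P2 pit5 -> P1=[6,6,1,6,4,5](0) P2=[0,6,3,0,5,0](2)
Move 6: P2 pit4 -> P1=[7,7,2,6,4,5](0) P2=[0,6,3,0,0,1](3)

Answer: 7 7 2 6 4 5 0 0 6 3 0 0 1 3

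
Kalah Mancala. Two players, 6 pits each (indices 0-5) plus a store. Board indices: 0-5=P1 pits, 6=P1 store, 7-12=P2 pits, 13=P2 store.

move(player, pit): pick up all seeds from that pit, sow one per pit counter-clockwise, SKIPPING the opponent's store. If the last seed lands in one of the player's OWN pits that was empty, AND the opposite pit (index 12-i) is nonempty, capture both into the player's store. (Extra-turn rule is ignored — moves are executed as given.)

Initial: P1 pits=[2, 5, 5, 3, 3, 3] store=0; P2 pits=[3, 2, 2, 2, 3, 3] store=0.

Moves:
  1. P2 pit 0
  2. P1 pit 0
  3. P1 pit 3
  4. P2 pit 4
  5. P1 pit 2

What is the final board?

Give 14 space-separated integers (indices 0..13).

Move 1: P2 pit0 -> P1=[2,5,5,3,3,3](0) P2=[0,3,3,3,3,3](0)
Move 2: P1 pit0 -> P1=[0,6,6,3,3,3](0) P2=[0,3,3,3,3,3](0)
Move 3: P1 pit3 -> P1=[0,6,6,0,4,4](1) P2=[0,3,3,3,3,3](0)
Move 4: P2 pit4 -> P1=[1,6,6,0,4,4](1) P2=[0,3,3,3,0,4](1)
Move 5: P1 pit2 -> P1=[1,6,0,1,5,5](2) P2=[1,4,3,3,0,4](1)

Answer: 1 6 0 1 5 5 2 1 4 3 3 0 4 1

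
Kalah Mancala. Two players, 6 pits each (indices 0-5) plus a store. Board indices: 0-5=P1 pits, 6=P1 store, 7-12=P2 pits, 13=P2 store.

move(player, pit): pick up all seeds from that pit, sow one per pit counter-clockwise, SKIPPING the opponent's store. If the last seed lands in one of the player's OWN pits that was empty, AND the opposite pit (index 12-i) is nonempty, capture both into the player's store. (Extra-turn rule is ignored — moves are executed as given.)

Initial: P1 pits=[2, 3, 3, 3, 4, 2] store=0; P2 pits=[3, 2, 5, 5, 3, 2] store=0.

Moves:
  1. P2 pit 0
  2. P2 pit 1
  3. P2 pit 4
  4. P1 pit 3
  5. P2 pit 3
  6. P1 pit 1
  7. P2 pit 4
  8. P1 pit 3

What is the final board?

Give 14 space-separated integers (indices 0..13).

Answer: 4 0 5 0 7 5 2 0 0 7 0 0 5 2

Derivation:
Move 1: P2 pit0 -> P1=[2,3,3,3,4,2](0) P2=[0,3,6,6,3,2](0)
Move 2: P2 pit1 -> P1=[2,3,3,3,4,2](0) P2=[0,0,7,7,4,2](0)
Move 3: P2 pit4 -> P1=[3,4,3,3,4,2](0) P2=[0,0,7,7,0,3](1)
Move 4: P1 pit3 -> P1=[3,4,3,0,5,3](1) P2=[0,0,7,7,0,3](1)
Move 5: P2 pit3 -> P1=[4,5,4,1,5,3](1) P2=[0,0,7,0,1,4](2)
Move 6: P1 pit1 -> P1=[4,0,5,2,6,4](2) P2=[0,0,7,0,1,4](2)
Move 7: P2 pit4 -> P1=[4,0,5,2,6,4](2) P2=[0,0,7,0,0,5](2)
Move 8: P1 pit3 -> P1=[4,0,5,0,7,5](2) P2=[0,0,7,0,0,5](2)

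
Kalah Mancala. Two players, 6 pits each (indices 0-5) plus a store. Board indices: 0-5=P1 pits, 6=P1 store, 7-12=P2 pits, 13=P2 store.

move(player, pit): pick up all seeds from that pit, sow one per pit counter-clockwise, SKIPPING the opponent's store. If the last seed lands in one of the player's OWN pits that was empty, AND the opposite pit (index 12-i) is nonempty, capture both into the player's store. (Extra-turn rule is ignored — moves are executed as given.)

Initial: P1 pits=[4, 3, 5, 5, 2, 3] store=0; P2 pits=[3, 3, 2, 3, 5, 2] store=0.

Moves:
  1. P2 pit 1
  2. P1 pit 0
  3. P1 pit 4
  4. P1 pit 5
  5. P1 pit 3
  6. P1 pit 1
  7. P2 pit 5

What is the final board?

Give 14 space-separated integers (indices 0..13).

Move 1: P2 pit1 -> P1=[4,3,5,5,2,3](0) P2=[3,0,3,4,6,2](0)
Move 2: P1 pit0 -> P1=[0,4,6,6,3,3](0) P2=[3,0,3,4,6,2](0)
Move 3: P1 pit4 -> P1=[0,4,6,6,0,4](1) P2=[4,0,3,4,6,2](0)
Move 4: P1 pit5 -> P1=[0,4,6,6,0,0](2) P2=[5,1,4,4,6,2](0)
Move 5: P1 pit3 -> P1=[0,4,6,0,1,1](3) P2=[6,2,5,4,6,2](0)
Move 6: P1 pit1 -> P1=[0,0,7,1,2,2](3) P2=[6,2,5,4,6,2](0)
Move 7: P2 pit5 -> P1=[1,0,7,1,2,2](3) P2=[6,2,5,4,6,0](1)

Answer: 1 0 7 1 2 2 3 6 2 5 4 6 0 1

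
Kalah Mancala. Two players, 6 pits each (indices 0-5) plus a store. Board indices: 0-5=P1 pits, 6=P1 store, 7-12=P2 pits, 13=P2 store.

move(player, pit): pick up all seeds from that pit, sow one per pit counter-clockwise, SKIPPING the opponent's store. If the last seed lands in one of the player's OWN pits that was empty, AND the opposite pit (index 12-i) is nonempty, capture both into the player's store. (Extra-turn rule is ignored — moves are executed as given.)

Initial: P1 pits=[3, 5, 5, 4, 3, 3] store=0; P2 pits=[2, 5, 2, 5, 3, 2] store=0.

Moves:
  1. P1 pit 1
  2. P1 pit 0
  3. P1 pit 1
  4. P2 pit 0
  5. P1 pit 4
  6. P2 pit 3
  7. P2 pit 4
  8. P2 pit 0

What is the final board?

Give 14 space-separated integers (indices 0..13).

Answer: 2 2 8 6 0 5 2 0 8 3 0 0 4 2

Derivation:
Move 1: P1 pit1 -> P1=[3,0,6,5,4,4](1) P2=[2,5,2,5,3,2](0)
Move 2: P1 pit0 -> P1=[0,1,7,6,4,4](1) P2=[2,5,2,5,3,2](0)
Move 3: P1 pit1 -> P1=[0,0,8,6,4,4](1) P2=[2,5,2,5,3,2](0)
Move 4: P2 pit0 -> P1=[0,0,8,6,4,4](1) P2=[0,6,3,5,3,2](0)
Move 5: P1 pit4 -> P1=[0,0,8,6,0,5](2) P2=[1,7,3,5,3,2](0)
Move 6: P2 pit3 -> P1=[1,1,8,6,0,5](2) P2=[1,7,3,0,4,3](1)
Move 7: P2 pit4 -> P1=[2,2,8,6,0,5](2) P2=[1,7,3,0,0,4](2)
Move 8: P2 pit0 -> P1=[2,2,8,6,0,5](2) P2=[0,8,3,0,0,4](2)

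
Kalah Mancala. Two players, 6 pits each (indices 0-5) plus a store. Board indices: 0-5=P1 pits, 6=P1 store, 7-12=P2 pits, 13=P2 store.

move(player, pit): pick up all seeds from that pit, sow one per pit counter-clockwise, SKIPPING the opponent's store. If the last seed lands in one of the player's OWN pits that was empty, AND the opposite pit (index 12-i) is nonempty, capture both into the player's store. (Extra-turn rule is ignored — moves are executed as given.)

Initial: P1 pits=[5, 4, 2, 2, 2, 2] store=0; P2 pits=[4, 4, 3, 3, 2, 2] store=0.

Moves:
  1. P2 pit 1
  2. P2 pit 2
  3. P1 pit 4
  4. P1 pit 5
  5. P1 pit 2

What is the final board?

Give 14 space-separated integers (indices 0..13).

Answer: 5 4 0 3 0 0 4 5 0 0 5 4 4 1

Derivation:
Move 1: P2 pit1 -> P1=[5,4,2,2,2,2](0) P2=[4,0,4,4,3,3](0)
Move 2: P2 pit2 -> P1=[5,4,2,2,2,2](0) P2=[4,0,0,5,4,4](1)
Move 3: P1 pit4 -> P1=[5,4,2,2,0,3](1) P2=[4,0,0,5,4,4](1)
Move 4: P1 pit5 -> P1=[5,4,2,2,0,0](2) P2=[5,1,0,5,4,4](1)
Move 5: P1 pit2 -> P1=[5,4,0,3,0,0](4) P2=[5,0,0,5,4,4](1)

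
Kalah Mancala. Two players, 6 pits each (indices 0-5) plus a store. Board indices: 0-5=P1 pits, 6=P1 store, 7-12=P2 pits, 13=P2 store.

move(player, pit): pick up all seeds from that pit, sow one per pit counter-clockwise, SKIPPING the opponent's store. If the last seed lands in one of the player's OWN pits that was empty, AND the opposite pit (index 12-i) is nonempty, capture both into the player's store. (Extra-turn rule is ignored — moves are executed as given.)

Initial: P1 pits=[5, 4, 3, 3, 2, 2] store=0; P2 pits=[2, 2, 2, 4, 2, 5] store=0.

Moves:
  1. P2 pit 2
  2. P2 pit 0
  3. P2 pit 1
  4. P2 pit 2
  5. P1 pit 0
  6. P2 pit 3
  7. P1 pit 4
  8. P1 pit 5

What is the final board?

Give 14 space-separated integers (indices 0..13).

Move 1: P2 pit2 -> P1=[5,4,3,3,2,2](0) P2=[2,2,0,5,3,5](0)
Move 2: P2 pit0 -> P1=[5,4,3,0,2,2](0) P2=[0,3,0,5,3,5](4)
Move 3: P2 pit1 -> P1=[5,4,3,0,2,2](0) P2=[0,0,1,6,4,5](4)
Move 4: P2 pit2 -> P1=[5,4,3,0,2,2](0) P2=[0,0,0,7,4,5](4)
Move 5: P1 pit0 -> P1=[0,5,4,1,3,3](0) P2=[0,0,0,7,4,5](4)
Move 6: P2 pit3 -> P1=[1,6,5,2,3,3](0) P2=[0,0,0,0,5,6](5)
Move 7: P1 pit4 -> P1=[1,6,5,2,0,4](1) P2=[1,0,0,0,5,6](5)
Move 8: P1 pit5 -> P1=[1,6,5,2,0,0](2) P2=[2,1,1,0,5,6](5)

Answer: 1 6 5 2 0 0 2 2 1 1 0 5 6 5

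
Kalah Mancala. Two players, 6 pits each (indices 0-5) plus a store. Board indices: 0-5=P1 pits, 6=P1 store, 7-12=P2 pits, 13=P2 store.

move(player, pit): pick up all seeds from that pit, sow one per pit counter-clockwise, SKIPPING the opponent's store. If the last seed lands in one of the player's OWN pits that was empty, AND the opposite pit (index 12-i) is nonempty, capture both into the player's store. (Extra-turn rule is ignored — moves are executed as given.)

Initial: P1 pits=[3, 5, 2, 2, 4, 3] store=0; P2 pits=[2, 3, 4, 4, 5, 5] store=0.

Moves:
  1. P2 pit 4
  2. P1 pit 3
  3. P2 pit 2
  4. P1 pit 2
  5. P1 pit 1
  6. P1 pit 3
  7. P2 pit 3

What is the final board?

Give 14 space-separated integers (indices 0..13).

Move 1: P2 pit4 -> P1=[4,6,3,2,4,3](0) P2=[2,3,4,4,0,6](1)
Move 2: P1 pit3 -> P1=[4,6,3,0,5,4](0) P2=[2,3,4,4,0,6](1)
Move 3: P2 pit2 -> P1=[4,6,3,0,5,4](0) P2=[2,3,0,5,1,7](2)
Move 4: P1 pit2 -> P1=[4,6,0,1,6,5](0) P2=[2,3,0,5,1,7](2)
Move 5: P1 pit1 -> P1=[4,0,1,2,7,6](1) P2=[3,3,0,5,1,7](2)
Move 6: P1 pit3 -> P1=[4,0,1,0,8,7](1) P2=[3,3,0,5,1,7](2)
Move 7: P2 pit3 -> P1=[5,1,1,0,8,7](1) P2=[3,3,0,0,2,8](3)

Answer: 5 1 1 0 8 7 1 3 3 0 0 2 8 3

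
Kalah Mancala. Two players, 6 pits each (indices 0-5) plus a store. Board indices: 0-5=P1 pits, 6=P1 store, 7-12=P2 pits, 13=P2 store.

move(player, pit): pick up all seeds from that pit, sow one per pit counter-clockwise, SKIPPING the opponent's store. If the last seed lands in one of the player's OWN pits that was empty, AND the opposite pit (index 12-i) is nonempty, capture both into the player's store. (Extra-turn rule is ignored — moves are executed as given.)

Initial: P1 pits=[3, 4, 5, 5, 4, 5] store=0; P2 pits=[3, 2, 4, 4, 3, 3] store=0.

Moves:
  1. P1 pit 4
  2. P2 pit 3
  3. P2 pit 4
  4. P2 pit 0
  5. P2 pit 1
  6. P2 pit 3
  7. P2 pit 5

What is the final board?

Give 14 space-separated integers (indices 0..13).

Move 1: P1 pit4 -> P1=[3,4,5,5,0,6](1) P2=[4,3,4,4,3,3](0)
Move 2: P2 pit3 -> P1=[4,4,5,5,0,6](1) P2=[4,3,4,0,4,4](1)
Move 3: P2 pit4 -> P1=[5,5,5,5,0,6](1) P2=[4,3,4,0,0,5](2)
Move 4: P2 pit0 -> P1=[5,0,5,5,0,6](1) P2=[0,4,5,1,0,5](8)
Move 5: P2 pit1 -> P1=[5,0,5,5,0,6](1) P2=[0,0,6,2,1,6](8)
Move 6: P2 pit3 -> P1=[5,0,5,5,0,6](1) P2=[0,0,6,0,2,7](8)
Move 7: P2 pit5 -> P1=[6,1,6,6,1,7](1) P2=[0,0,6,0,2,0](9)

Answer: 6 1 6 6 1 7 1 0 0 6 0 2 0 9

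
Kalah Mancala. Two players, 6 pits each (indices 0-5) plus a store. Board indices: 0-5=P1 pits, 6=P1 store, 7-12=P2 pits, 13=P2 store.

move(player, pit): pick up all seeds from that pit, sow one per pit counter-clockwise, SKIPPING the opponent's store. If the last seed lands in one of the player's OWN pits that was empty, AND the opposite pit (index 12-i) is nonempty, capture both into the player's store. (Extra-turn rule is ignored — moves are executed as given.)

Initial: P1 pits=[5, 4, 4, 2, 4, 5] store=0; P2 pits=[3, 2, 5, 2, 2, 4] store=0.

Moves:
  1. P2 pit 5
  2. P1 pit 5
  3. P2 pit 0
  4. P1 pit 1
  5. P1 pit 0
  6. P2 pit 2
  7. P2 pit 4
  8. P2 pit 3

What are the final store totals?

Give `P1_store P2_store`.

Move 1: P2 pit5 -> P1=[6,5,5,2,4,5](0) P2=[3,2,5,2,2,0](1)
Move 2: P1 pit5 -> P1=[6,5,5,2,4,0](1) P2=[4,3,6,3,2,0](1)
Move 3: P2 pit0 -> P1=[6,5,5,2,4,0](1) P2=[0,4,7,4,3,0](1)
Move 4: P1 pit1 -> P1=[6,0,6,3,5,1](2) P2=[0,4,7,4,3,0](1)
Move 5: P1 pit0 -> P1=[0,1,7,4,6,2](3) P2=[0,4,7,4,3,0](1)
Move 6: P2 pit2 -> P1=[1,2,8,4,6,2](3) P2=[0,4,0,5,4,1](2)
Move 7: P2 pit4 -> P1=[2,3,8,4,6,2](3) P2=[0,4,0,5,0,2](3)
Move 8: P2 pit3 -> P1=[3,4,8,4,6,2](3) P2=[0,4,0,0,1,3](4)

Answer: 3 4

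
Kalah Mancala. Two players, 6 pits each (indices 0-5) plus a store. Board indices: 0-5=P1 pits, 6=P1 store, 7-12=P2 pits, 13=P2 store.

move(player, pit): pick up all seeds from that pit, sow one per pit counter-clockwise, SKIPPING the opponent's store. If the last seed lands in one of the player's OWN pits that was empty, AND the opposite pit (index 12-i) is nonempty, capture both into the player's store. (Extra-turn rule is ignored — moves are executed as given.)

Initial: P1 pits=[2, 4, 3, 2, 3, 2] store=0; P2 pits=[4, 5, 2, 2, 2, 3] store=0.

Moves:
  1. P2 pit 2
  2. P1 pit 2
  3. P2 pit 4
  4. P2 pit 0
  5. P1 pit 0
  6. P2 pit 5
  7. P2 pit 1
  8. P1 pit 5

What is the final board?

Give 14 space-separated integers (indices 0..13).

Move 1: P2 pit2 -> P1=[2,4,3,2,3,2](0) P2=[4,5,0,3,3,3](0)
Move 2: P1 pit2 -> P1=[2,4,0,3,4,3](0) P2=[4,5,0,3,3,3](0)
Move 3: P2 pit4 -> P1=[3,4,0,3,4,3](0) P2=[4,5,0,3,0,4](1)
Move 4: P2 pit0 -> P1=[3,0,0,3,4,3](0) P2=[0,6,1,4,0,4](6)
Move 5: P1 pit0 -> P1=[0,1,1,4,4,3](0) P2=[0,6,1,4,0,4](6)
Move 6: P2 pit5 -> P1=[1,2,2,4,4,3](0) P2=[0,6,1,4,0,0](7)
Move 7: P2 pit1 -> P1=[2,2,2,4,4,3](0) P2=[0,0,2,5,1,1](8)
Move 8: P1 pit5 -> P1=[2,2,2,4,4,0](1) P2=[1,1,2,5,1,1](8)

Answer: 2 2 2 4 4 0 1 1 1 2 5 1 1 8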